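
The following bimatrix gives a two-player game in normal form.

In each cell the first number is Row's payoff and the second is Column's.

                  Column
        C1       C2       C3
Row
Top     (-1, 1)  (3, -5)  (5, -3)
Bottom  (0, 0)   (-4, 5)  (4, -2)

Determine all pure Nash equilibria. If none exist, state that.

For each player, find the best response to each opponent profile; mutual best responses are the pure NE.
Row against C1: payoffs -1, 0 → best response Bottom.
Row against C2: payoffs 3, -4 → best response Top.
Row against C3: payoffs 5, 4 → best response Top.
Column against Top: payoffs 1, -5, -3 → best response C1.
Column against Bottom: payoffs 0, 5, -2 → best response C2.
No profile is a mutual best response for all players.

There is no pure-strategy Nash equilibrium.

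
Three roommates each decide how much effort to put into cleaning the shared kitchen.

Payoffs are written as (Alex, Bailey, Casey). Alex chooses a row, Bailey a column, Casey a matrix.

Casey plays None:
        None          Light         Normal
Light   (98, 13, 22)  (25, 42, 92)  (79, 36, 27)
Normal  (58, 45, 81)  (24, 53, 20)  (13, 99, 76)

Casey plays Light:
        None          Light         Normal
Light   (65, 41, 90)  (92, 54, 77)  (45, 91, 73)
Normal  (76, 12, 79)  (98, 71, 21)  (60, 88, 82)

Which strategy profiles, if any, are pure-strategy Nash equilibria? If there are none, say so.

For each player, find the best response to each opponent profile; mutual best responses are the pure NE.
Alex against (None, None): payoffs 98, 58 → best response Light.
Alex against (None, Light): payoffs 65, 76 → best response Normal.
Alex against (Light, None): payoffs 25, 24 → best response Light.
Alex against (Light, Light): payoffs 92, 98 → best response Normal.
Alex against (Normal, None): payoffs 79, 13 → best response Light.
Alex against (Normal, Light): payoffs 45, 60 → best response Normal.
Bailey against (Light, None): payoffs 13, 42, 36 → best response Light.
Bailey against (Light, Light): payoffs 41, 54, 91 → best response Normal.
Bailey against (Normal, None): payoffs 45, 53, 99 → best response Normal.
Bailey against (Normal, Light): payoffs 12, 71, 88 → best response Normal.
Casey against (Light, None): payoffs 22, 90 → best response Light.
Casey against (Light, Light): payoffs 92, 77 → best response None.
Casey against (Light, Normal): payoffs 27, 73 → best response Light.
Casey against (Normal, None): payoffs 81, 79 → best response None.
Casey against (Normal, Light): payoffs 20, 21 → best response Light.
Casey against (Normal, Normal): payoffs 76, 82 → best response Light.
Mutual best responses: (Light, Light, None); (Normal, Normal, Light).

(Light, Light, None), (Normal, Normal, Light)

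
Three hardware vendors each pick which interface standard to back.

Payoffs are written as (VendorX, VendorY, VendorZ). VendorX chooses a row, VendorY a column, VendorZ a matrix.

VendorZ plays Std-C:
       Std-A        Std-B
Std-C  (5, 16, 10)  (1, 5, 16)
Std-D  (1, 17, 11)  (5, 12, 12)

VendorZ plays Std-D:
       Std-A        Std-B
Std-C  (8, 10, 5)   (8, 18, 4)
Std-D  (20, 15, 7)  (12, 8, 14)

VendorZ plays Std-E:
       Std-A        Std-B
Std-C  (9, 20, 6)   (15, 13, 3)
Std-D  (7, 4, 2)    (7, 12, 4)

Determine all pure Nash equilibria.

The unique pure-strategy Nash equilibrium is (Std-C, Std-A, Std-C).

Mark each player's best response to every combination of opponents' strategies; a profile where every player is best-responding is a pure Nash equilibrium.
VendorX against (Std-A, Std-C): payoffs 5, 1 → best response Std-C.
VendorX against (Std-A, Std-D): payoffs 8, 20 → best response Std-D.
VendorX against (Std-A, Std-E): payoffs 9, 7 → best response Std-C.
VendorX against (Std-B, Std-C): payoffs 1, 5 → best response Std-D.
VendorX against (Std-B, Std-D): payoffs 8, 12 → best response Std-D.
VendorX against (Std-B, Std-E): payoffs 15, 7 → best response Std-C.
VendorY against (Std-C, Std-C): payoffs 16, 5 → best response Std-A.
VendorY against (Std-C, Std-D): payoffs 10, 18 → best response Std-B.
VendorY against (Std-C, Std-E): payoffs 20, 13 → best response Std-A.
VendorY against (Std-D, Std-C): payoffs 17, 12 → best response Std-A.
VendorY against (Std-D, Std-D): payoffs 15, 8 → best response Std-A.
VendorY against (Std-D, Std-E): payoffs 4, 12 → best response Std-B.
VendorZ against (Std-C, Std-A): payoffs 10, 5, 6 → best response Std-C.
VendorZ against (Std-C, Std-B): payoffs 16, 4, 3 → best response Std-C.
VendorZ against (Std-D, Std-A): payoffs 11, 7, 2 → best response Std-C.
VendorZ against (Std-D, Std-B): payoffs 12, 14, 4 → best response Std-D.
Mutual best responses: (Std-C, Std-A, Std-C).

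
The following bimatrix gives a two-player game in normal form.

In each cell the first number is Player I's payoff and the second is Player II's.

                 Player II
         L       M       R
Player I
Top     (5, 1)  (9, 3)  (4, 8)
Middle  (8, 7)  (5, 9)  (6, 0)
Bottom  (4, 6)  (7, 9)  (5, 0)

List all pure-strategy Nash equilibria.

There is no pure-strategy Nash equilibrium.

(Top, L): Player I can switch to Middle (5 → 8). Not NE.
(Top, M): Player II can switch to R (3 → 8). Not NE.
(Top, R): Player I can switch to Middle (4 → 6). Not NE.
(Middle, L): Player II can switch to M (7 → 9). Not NE.
(Middle, M): Player I can switch to Top (5 → 9). Not NE.
(Middle, R): Player II can switch to L (0 → 7). Not NE.
(The remaining 3 profiles each have a profitable deviation by the same check.)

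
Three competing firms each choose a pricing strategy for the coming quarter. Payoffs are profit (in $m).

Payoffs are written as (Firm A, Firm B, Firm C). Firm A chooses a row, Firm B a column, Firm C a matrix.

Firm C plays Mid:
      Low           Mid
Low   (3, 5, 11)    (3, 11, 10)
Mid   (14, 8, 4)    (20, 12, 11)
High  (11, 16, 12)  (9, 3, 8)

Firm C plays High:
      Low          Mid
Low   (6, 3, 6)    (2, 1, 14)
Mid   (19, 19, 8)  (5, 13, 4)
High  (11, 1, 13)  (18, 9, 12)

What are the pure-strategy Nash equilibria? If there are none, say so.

(Mid, Low, High); (Mid, Mid, Mid); (High, Mid, High)

Check each profile: it is a Nash equilibrium iff no player can strictly gain by switching unilaterally.
(Low, Low, Mid): Firm A can switch to Mid (3 → 14). Not NE.
(Low, Low, High): Firm A can switch to Mid (6 → 19). Not NE.
(Low, Mid, Mid): Firm A can switch to Mid (3 → 20). Not NE.
(Low, Mid, High): Firm A can switch to Mid (2 → 5). Not NE.
(Mid, Low, Mid): Firm B can switch to Mid (8 → 12). Not NE.
(Mid, Low, High): Firm A gets 19, best alternative 11; Firm B gets 19, best alternative 13; Firm C gets 8, best alternative 4. No profitable deviation — NE.
(Mid, Mid, Mid): Firm A gets 20, best alternative 9; Firm B gets 12, best alternative 8; Firm C gets 11, best alternative 4. No profitable deviation — NE.
(Mid, Mid, High): Firm A can switch to High (5 → 18). Not NE.
(High, Low, Mid): Firm A can switch to Mid (11 → 14). Not NE.
(High, Low, High): Firm A can switch to Mid (11 → 19). Not NE.
(High, Mid, High): Firm A gets 18, best alternative 5; Firm B gets 9, best alternative 1; Firm C gets 12, best alternative 8. No profitable deviation — NE.
(The remaining 1 profile has a profitable deviation by the same check.)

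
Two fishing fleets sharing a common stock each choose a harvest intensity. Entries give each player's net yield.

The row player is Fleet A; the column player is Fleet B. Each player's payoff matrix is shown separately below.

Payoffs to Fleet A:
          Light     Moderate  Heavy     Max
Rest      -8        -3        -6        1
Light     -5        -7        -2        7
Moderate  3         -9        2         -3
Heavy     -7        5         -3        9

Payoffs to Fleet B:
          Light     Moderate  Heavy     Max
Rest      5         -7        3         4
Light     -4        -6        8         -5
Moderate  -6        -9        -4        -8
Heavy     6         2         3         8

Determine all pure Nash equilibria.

Pure-strategy Nash equilibria: (Moderate, Heavy); (Heavy, Max)

(Rest, Light): Fleet A can switch to Light (-8 → -5). Not NE.
(Rest, Moderate): Fleet A can switch to Heavy (-3 → 5). Not NE.
(Rest, Heavy): Fleet A can switch to Light (-6 → -2). Not NE.
(Rest, Max): Fleet A can switch to Light (1 → 7). Not NE.
(Light, Light): Fleet A can switch to Moderate (-5 → 3). Not NE.
(Light, Moderate): Fleet A can switch to Rest (-7 → -3). Not NE.
(Light, Heavy): Fleet A can switch to Moderate (-2 → 2). Not NE.
(Light, Max): Fleet A can switch to Heavy (7 → 9). Not NE.
(Moderate, Light): Fleet B can switch to Heavy (-6 → -4). Not NE.
(Moderate, Moderate): Fleet A can switch to Rest (-9 → -3). Not NE.
(Moderate, Heavy): Fleet A gets 2, best alternative -2; Fleet B gets -4, best alternative -6. No profitable deviation — NE.
(Moderate, Max): Fleet A can switch to Rest (-3 → 1). Not NE.
(Heavy, Light): Fleet A can switch to Light (-7 → -5). Not NE.
(Heavy, Max): Fleet A gets 9, best alternative 7; Fleet B gets 8, best alternative 6. No profitable deviation — NE.
(The remaining 2 profiles each have a profitable deviation by the same check.)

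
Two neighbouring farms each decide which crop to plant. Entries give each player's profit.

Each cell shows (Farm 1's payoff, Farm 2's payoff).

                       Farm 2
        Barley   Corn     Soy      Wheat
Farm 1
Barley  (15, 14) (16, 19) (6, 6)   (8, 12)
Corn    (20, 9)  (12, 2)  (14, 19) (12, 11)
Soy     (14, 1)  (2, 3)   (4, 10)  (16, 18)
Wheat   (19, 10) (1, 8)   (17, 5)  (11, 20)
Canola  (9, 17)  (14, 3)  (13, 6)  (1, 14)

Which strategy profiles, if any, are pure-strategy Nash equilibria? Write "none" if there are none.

(Barley, Barley): Farm 1 can switch to Corn (15 → 20). Not NE.
(Barley, Corn): Farm 1 gets 16, best alternative 14; Farm 2 gets 19, best alternative 14. No profitable deviation — NE.
(Barley, Soy): Farm 1 can switch to Corn (6 → 14). Not NE.
(Barley, Wheat): Farm 1 can switch to Corn (8 → 12). Not NE.
(Corn, Barley): Farm 2 can switch to Soy (9 → 19). Not NE.
(Corn, Corn): Farm 1 can switch to Barley (12 → 16). Not NE.
(Corn, Soy): Farm 1 can switch to Wheat (14 → 17). Not NE.
(Soy, Wheat): Farm 1 gets 16, best alternative 12; Farm 2 gets 18, best alternative 10. No profitable deviation — NE.
(The remaining 12 profiles each have a profitable deviation by the same check.)

(Barley, Corn); (Soy, Wheat)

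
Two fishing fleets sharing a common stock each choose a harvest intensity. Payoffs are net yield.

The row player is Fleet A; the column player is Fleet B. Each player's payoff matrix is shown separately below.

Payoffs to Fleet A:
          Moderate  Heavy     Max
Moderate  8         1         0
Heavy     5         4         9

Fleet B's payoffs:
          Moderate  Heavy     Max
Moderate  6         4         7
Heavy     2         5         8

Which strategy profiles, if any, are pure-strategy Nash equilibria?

Fleet A against Moderate: payoffs 8, 5 → best response Moderate.
Fleet A against Heavy: payoffs 1, 4 → best response Heavy.
Fleet A against Max: payoffs 0, 9 → best response Heavy.
Fleet B against Moderate: payoffs 6, 4, 7 → best response Max.
Fleet B against Heavy: payoffs 2, 5, 8 → best response Max.
Mutual best responses: (Heavy, Max).

Pure NE: (Heavy, Max)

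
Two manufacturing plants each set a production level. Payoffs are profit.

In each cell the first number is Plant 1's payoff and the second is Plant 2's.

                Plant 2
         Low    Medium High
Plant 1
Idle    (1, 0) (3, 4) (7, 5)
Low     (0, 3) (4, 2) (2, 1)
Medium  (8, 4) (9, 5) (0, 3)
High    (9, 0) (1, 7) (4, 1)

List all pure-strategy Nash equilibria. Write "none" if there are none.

The pure Nash equilibria are (Idle, High); (Medium, Medium).

Check each profile: it is a Nash equilibrium iff no player can strictly gain by switching unilaterally.
(Idle, Low): Plant 1 can switch to Medium (1 → 8). Not NE.
(Idle, Medium): Plant 1 can switch to Low (3 → 4). Not NE.
(Idle, High): Plant 1 gets 7, best alternative 4; Plant 2 gets 5, best alternative 4. No profitable deviation — NE.
(Low, Low): Plant 1 can switch to Idle (0 → 1). Not NE.
(Low, Medium): Plant 1 can switch to Medium (4 → 9). Not NE.
(Low, High): Plant 1 can switch to Idle (2 → 7). Not NE.
(Medium, Low): Plant 1 can switch to High (8 → 9). Not NE.
(Medium, Medium): Plant 1 gets 9, best alternative 4; Plant 2 gets 5, best alternative 4. No profitable deviation — NE.
(Medium, High): Plant 1 can switch to Idle (0 → 7). Not NE.
(High, Low): Plant 2 can switch to Medium (0 → 7). Not NE.
(High, Medium): Plant 1 can switch to Idle (1 → 3). Not NE.
(High, High): Plant 1 can switch to Idle (4 → 7). Not NE.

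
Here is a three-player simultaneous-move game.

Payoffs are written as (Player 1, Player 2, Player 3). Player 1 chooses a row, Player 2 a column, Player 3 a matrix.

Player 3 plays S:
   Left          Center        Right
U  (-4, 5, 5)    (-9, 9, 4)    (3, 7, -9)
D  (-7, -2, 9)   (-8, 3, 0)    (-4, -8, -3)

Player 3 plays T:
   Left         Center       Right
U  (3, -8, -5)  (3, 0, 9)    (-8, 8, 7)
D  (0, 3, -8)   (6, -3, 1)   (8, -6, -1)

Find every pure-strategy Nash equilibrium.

(U, Left, S): Player 2 can switch to Center (5 → 9). Not NE.
(U, Left, T): Player 2 can switch to Center (-8 → 0). Not NE.
(U, Center, S): Player 1 can switch to D (-9 → -8). Not NE.
(U, Center, T): Player 1 can switch to D (3 → 6). Not NE.
(U, Right, S): Player 2 can switch to Center (7 → 9). Not NE.
(U, Right, T): Player 1 can switch to D (-8 → 8). Not NE.
(The remaining 6 profiles each have a profitable deviation by the same check.)

There is no pure-strategy Nash equilibrium.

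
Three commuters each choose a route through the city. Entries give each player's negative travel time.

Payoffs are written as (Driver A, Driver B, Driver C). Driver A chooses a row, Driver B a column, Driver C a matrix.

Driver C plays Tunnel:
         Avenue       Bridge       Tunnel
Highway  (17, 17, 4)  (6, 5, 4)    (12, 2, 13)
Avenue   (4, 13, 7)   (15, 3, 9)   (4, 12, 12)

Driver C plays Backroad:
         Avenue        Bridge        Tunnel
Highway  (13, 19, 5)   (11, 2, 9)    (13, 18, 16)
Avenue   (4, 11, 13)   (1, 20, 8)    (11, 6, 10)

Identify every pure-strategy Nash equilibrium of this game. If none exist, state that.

(Highway, Avenue, Backroad)

Check each profile: it is a Nash equilibrium iff no player can strictly gain by switching unilaterally.
(Highway, Avenue, Tunnel): Driver C can switch to Backroad (4 → 5). Not NE.
(Highway, Avenue, Backroad): Driver A gets 13, best alternative 4; Driver B gets 19, best alternative 18; Driver C gets 5, best alternative 4. No profitable deviation — NE.
(Highway, Bridge, Tunnel): Driver A can switch to Avenue (6 → 15). Not NE.
(Highway, Bridge, Backroad): Driver B can switch to Avenue (2 → 19). Not NE.
(Highway, Tunnel, Tunnel): Driver B can switch to Avenue (2 → 17). Not NE.
(Highway, Tunnel, Backroad): Driver B can switch to Avenue (18 → 19). Not NE.
(Avenue, Avenue, Tunnel): Driver A can switch to Highway (4 → 17). Not NE.
(The remaining 5 profiles each have a profitable deviation by the same check.)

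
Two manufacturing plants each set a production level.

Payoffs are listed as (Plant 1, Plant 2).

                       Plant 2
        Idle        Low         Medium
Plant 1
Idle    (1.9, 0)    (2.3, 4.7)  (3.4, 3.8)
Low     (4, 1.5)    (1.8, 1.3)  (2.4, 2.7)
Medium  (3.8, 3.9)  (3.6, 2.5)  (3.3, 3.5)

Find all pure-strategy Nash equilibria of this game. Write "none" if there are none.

none

(Idle, Idle): Plant 1 can switch to Low (1.9 → 4). Not NE.
(Idle, Low): Plant 1 can switch to Medium (2.3 → 3.6). Not NE.
(Idle, Medium): Plant 2 can switch to Low (3.8 → 4.7). Not NE.
(Low, Idle): Plant 2 can switch to Medium (1.5 → 2.7). Not NE.
(Low, Low): Plant 1 can switch to Idle (1.8 → 2.3). Not NE.
(Low, Medium): Plant 1 can switch to Idle (2.4 → 3.4). Not NE.
(Medium, Idle): Plant 1 can switch to Low (3.8 → 4). Not NE.
(Medium, Low): Plant 2 can switch to Idle (2.5 → 3.9). Not NE.
(Medium, Medium): Plant 1 can switch to Idle (3.3 → 3.4). Not NE.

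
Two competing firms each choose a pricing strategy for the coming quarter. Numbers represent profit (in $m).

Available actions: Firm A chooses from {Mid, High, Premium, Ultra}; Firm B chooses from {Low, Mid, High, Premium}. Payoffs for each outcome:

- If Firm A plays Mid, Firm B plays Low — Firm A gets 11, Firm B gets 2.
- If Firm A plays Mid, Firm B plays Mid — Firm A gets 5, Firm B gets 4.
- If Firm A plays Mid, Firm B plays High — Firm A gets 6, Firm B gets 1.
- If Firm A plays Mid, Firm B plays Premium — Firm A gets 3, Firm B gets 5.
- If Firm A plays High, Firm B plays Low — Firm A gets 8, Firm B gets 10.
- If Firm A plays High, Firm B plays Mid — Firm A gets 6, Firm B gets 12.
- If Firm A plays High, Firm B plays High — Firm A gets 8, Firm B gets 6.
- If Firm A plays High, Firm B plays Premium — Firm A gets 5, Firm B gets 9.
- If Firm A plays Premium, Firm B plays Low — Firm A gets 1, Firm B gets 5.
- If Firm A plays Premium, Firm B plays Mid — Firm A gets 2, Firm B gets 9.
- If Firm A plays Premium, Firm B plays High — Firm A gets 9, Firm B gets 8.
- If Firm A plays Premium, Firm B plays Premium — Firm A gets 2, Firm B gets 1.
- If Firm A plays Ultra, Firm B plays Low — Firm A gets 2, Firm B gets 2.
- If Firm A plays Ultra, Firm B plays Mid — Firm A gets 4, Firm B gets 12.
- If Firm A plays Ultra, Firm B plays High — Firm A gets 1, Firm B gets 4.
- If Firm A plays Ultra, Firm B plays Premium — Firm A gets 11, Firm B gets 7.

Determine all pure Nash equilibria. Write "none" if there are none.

(High, Mid)

Firm A against Low: payoffs 11, 8, 1, 2 → best response Mid.
Firm A against Mid: payoffs 5, 6, 2, 4 → best response High.
Firm A against High: payoffs 6, 8, 9, 1 → best response Premium.
Firm A against Premium: payoffs 3, 5, 2, 11 → best response Ultra.
Firm B against Mid: payoffs 2, 4, 1, 5 → best response Premium.
Firm B against High: payoffs 10, 12, 6, 9 → best response Mid.
Firm B against Premium: payoffs 5, 9, 8, 1 → best response Mid.
Firm B against Ultra: payoffs 2, 12, 4, 7 → best response Mid.
Mutual best responses: (High, Mid).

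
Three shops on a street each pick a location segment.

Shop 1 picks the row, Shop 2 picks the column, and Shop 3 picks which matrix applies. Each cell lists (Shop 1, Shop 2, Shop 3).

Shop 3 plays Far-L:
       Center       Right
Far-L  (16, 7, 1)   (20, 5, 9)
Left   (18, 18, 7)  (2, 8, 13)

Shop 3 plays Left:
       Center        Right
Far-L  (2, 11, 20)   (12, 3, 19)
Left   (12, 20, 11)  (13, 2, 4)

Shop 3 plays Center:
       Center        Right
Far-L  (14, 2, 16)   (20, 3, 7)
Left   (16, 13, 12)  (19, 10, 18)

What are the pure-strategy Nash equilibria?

(Far-L, Center, Far-L): Shop 1 can switch to Left (16 → 18). Not NE.
(Far-L, Center, Left): Shop 1 can switch to Left (2 → 12). Not NE.
(Far-L, Center, Center): Shop 1 can switch to Left (14 → 16). Not NE.
(Far-L, Right, Far-L): Shop 2 can switch to Center (5 → 7). Not NE.
(Far-L, Right, Left): Shop 1 can switch to Left (12 → 13). Not NE.
(Far-L, Right, Center): Shop 3 can switch to Far-L (7 → 9). Not NE.
(Left, Center, Far-L): Shop 3 can switch to Left (7 → 11). Not NE.
(Left, Center, Left): Shop 3 can switch to Center (11 → 12). Not NE.
(Left, Center, Center): Shop 1 gets 16, best alternative 14; Shop 2 gets 13, best alternative 10; Shop 3 gets 12, best alternative 11. No profitable deviation — NE.
(Left, Right, Far-L): Shop 1 can switch to Far-L (2 → 20). Not NE.
(Left, Right, Left): Shop 2 can switch to Center (2 → 20). Not NE.
(The remaining 1 profile has a profitable deviation by the same check.)

(Left, Center, Center)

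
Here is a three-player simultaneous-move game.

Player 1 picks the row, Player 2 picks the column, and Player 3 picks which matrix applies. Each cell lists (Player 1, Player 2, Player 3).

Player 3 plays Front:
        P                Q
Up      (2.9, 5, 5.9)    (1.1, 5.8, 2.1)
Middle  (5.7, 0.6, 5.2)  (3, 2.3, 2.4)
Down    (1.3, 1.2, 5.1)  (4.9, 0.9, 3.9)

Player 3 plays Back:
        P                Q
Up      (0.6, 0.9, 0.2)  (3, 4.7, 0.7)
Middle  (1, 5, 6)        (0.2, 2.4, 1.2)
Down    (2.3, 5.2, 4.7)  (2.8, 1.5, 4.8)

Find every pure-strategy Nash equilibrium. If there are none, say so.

For each strategy profile, look for a profitable unilateral deviation.
(Up, P, Front): Player 1 can switch to Middle (2.9 → 5.7). Not NE.
(Up, P, Back): Player 1 can switch to Middle (0.6 → 1). Not NE.
(Up, Q, Front): Player 1 can switch to Middle (1.1 → 3). Not NE.
(Up, Q, Back): Player 3 can switch to Front (0.7 → 2.1). Not NE.
(Middle, P, Front): Player 2 can switch to Q (0.6 → 2.3). Not NE.
(Middle, P, Back): Player 1 can switch to Down (1 → 2.3). Not NE.
(Middle, Q, Front): Player 1 can switch to Down (3 → 4.9). Not NE.
(Middle, Q, Back): Player 1 can switch to Up (0.2 → 3). Not NE.
(Down, P, Front): Player 1 can switch to Up (1.3 → 2.9). Not NE.
(Down, P, Back): Player 3 can switch to Front (4.7 → 5.1). Not NE.
(The remaining 2 profiles each have a profitable deviation by the same check.)

No pure-strategy Nash equilibrium.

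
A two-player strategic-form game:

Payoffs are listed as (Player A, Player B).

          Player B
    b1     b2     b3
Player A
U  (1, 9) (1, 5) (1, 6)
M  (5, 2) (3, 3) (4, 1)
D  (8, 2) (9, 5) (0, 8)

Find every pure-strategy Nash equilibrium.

Player A against b1: payoffs 1, 5, 8 → best response D.
Player A against b2: payoffs 1, 3, 9 → best response D.
Player A against b3: payoffs 1, 4, 0 → best response M.
Player B against U: payoffs 9, 5, 6 → best response b1.
Player B against M: payoffs 2, 3, 1 → best response b2.
Player B against D: payoffs 2, 5, 8 → best response b3.
No profile is a mutual best response for all players.

No pure-strategy Nash equilibrium.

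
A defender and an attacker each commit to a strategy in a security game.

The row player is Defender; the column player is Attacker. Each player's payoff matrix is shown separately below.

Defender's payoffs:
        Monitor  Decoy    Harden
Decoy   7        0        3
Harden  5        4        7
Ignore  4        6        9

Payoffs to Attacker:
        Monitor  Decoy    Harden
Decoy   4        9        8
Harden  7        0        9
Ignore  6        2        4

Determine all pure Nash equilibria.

(Decoy, Monitor): Attacker can switch to Decoy (4 → 9). Not NE.
(Decoy, Decoy): Defender can switch to Harden (0 → 4). Not NE.
(Decoy, Harden): Defender can switch to Harden (3 → 7). Not NE.
(Harden, Monitor): Defender can switch to Decoy (5 → 7). Not NE.
(Harden, Decoy): Defender can switch to Ignore (4 → 6). Not NE.
(Harden, Harden): Defender can switch to Ignore (7 → 9). Not NE.
(Ignore, Monitor): Defender can switch to Decoy (4 → 7). Not NE.
(Ignore, Decoy): Attacker can switch to Monitor (2 → 6). Not NE.
(Ignore, Harden): Attacker can switch to Monitor (4 → 6). Not NE.

This game has no pure Nash equilibrium.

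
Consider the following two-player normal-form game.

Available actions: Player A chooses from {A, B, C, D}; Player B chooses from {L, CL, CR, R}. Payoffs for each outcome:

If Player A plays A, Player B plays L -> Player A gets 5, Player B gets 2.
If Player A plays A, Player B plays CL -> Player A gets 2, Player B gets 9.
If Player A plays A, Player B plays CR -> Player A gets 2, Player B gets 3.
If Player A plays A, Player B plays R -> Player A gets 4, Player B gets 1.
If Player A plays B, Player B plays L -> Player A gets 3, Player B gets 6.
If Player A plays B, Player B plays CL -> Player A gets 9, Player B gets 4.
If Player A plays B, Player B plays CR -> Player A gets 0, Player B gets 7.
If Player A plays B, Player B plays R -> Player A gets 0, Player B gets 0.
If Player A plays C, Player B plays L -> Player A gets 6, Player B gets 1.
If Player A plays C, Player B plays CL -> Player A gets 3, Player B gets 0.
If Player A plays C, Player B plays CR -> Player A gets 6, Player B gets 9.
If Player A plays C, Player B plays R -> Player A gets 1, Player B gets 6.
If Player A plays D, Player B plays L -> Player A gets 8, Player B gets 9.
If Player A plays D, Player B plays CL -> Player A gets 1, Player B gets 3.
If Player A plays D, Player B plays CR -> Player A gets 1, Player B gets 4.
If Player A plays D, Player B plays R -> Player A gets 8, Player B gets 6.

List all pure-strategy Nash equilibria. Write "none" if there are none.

Player A against L: payoffs 5, 3, 6, 8 → best response D.
Player A against CL: payoffs 2, 9, 3, 1 → best response B.
Player A against CR: payoffs 2, 0, 6, 1 → best response C.
Player A against R: payoffs 4, 0, 1, 8 → best response D.
Player B against A: payoffs 2, 9, 3, 1 → best response CL.
Player B against B: payoffs 6, 4, 7, 0 → best response CR.
Player B against C: payoffs 1, 0, 9, 6 → best response CR.
Player B against D: payoffs 9, 3, 4, 6 → best response L.
Mutual best responses: (C, CR); (D, L).

Pure-strategy Nash equilibria: (C, CR) and (D, L)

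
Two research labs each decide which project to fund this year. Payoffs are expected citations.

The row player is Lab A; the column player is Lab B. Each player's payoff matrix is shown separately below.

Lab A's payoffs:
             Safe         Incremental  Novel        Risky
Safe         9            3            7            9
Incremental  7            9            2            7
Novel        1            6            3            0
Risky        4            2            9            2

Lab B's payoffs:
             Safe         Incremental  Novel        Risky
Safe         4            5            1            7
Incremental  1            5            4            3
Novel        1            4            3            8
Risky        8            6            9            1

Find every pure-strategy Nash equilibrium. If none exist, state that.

The pure Nash equilibria are (Safe, Risky); (Incremental, Incremental); (Risky, Novel).

(Safe, Safe): Lab B can switch to Incremental (4 → 5). Not NE.
(Safe, Incremental): Lab A can switch to Incremental (3 → 9). Not NE.
(Safe, Novel): Lab A can switch to Risky (7 → 9). Not NE.
(Safe, Risky): Lab A gets 9, best alternative 7; Lab B gets 7, best alternative 5. No profitable deviation — NE.
(Incremental, Safe): Lab A can switch to Safe (7 → 9). Not NE.
(Incremental, Incremental): Lab A gets 9, best alternative 6; Lab B gets 5, best alternative 4. No profitable deviation — NE.
(Incremental, Novel): Lab A can switch to Safe (2 → 7). Not NE.
(Incremental, Risky): Lab A can switch to Safe (7 → 9). Not NE.
(Novel, Safe): Lab A can switch to Safe (1 → 9). Not NE.
(Novel, Incremental): Lab A can switch to Incremental (6 → 9). Not NE.
(Novel, Novel): Lab A can switch to Safe (3 → 7). Not NE.
(Novel, Risky): Lab A can switch to Safe (0 → 9). Not NE.
(Risky, Novel): Lab A gets 9, best alternative 7; Lab B gets 9, best alternative 8. No profitable deviation — NE.
(The remaining 3 profiles each have a profitable deviation by the same check.)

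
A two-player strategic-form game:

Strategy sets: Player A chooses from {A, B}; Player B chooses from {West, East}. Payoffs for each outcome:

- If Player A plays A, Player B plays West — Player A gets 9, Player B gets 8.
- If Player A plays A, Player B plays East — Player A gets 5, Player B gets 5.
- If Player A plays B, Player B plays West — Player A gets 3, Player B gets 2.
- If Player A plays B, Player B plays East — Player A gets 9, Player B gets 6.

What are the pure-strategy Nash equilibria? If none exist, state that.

Mark each player's best response to every combination of opponents' strategies; a profile where every player is best-responding is a pure Nash equilibrium.
Player A against West: payoffs 9, 3 → best response A.
Player A against East: payoffs 5, 9 → best response B.
Player B against A: payoffs 8, 5 → best response West.
Player B against B: payoffs 2, 6 → best response East.
Mutual best responses: (A, West); (B, East).

The pure Nash equilibria are (A, West) and (B, East).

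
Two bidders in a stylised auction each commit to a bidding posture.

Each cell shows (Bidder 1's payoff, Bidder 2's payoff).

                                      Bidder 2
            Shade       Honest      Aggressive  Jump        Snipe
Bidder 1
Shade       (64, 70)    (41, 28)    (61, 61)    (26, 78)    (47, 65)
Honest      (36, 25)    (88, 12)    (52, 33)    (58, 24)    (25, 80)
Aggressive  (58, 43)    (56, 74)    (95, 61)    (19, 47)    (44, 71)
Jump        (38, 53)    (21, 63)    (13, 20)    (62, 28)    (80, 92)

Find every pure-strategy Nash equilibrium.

The unique pure-strategy Nash equilibrium is (Jump, Snipe).

For each player, find the best response to each opponent profile; mutual best responses are the pure NE.
Bidder 1 against Shade: payoffs 64, 36, 58, 38 → best response Shade.
Bidder 1 against Honest: payoffs 41, 88, 56, 21 → best response Honest.
Bidder 1 against Aggressive: payoffs 61, 52, 95, 13 → best response Aggressive.
Bidder 1 against Jump: payoffs 26, 58, 19, 62 → best response Jump.
Bidder 1 against Snipe: payoffs 47, 25, 44, 80 → best response Jump.
Bidder 2 against Shade: payoffs 70, 28, 61, 78, 65 → best response Jump.
Bidder 2 against Honest: payoffs 25, 12, 33, 24, 80 → best response Snipe.
Bidder 2 against Aggressive: payoffs 43, 74, 61, 47, 71 → best response Honest.
Bidder 2 against Jump: payoffs 53, 63, 20, 28, 92 → best response Snipe.
Mutual best responses: (Jump, Snipe).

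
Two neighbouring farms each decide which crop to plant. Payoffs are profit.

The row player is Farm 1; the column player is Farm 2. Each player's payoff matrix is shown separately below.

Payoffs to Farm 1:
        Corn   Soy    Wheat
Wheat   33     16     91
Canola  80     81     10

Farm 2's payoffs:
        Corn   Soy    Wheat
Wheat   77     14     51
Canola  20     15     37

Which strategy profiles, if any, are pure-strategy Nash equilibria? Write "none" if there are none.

none

Farm 1 against Corn: payoffs 33, 80 → best response Canola.
Farm 1 against Soy: payoffs 16, 81 → best response Canola.
Farm 1 against Wheat: payoffs 91, 10 → best response Wheat.
Farm 2 against Wheat: payoffs 77, 14, 51 → best response Corn.
Farm 2 against Canola: payoffs 20, 15, 37 → best response Wheat.
No profile is a mutual best response for all players.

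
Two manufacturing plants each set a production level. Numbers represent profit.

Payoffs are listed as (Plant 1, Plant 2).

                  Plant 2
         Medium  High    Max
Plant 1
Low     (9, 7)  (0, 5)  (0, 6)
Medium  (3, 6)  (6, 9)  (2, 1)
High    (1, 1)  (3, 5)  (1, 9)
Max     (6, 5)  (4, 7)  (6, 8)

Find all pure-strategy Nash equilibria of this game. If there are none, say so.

Plant 1 against Medium: payoffs 9, 3, 1, 6 → best response Low.
Plant 1 against High: payoffs 0, 6, 3, 4 → best response Medium.
Plant 1 against Max: payoffs 0, 2, 1, 6 → best response Max.
Plant 2 against Low: payoffs 7, 5, 6 → best response Medium.
Plant 2 against Medium: payoffs 6, 9, 1 → best response High.
Plant 2 against High: payoffs 1, 5, 9 → best response Max.
Plant 2 against Max: payoffs 5, 7, 8 → best response Max.
Mutual best responses: (Low, Medium); (Medium, High); (Max, Max).

The pure Nash equilibria are (Low, Medium), (Medium, High), (Max, Max).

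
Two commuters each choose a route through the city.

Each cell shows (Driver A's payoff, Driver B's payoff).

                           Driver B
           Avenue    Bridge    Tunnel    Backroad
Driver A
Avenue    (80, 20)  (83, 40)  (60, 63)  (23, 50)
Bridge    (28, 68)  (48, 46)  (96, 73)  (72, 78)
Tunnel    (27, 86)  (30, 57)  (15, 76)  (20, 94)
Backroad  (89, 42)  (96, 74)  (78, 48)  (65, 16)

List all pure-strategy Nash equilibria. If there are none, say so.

Mark each player's best response to every combination of opponents' strategies; a profile where every player is best-responding is a pure Nash equilibrium.
Driver A against Avenue: payoffs 80, 28, 27, 89 → best response Backroad.
Driver A against Bridge: payoffs 83, 48, 30, 96 → best response Backroad.
Driver A against Tunnel: payoffs 60, 96, 15, 78 → best response Bridge.
Driver A against Backroad: payoffs 23, 72, 20, 65 → best response Bridge.
Driver B against Avenue: payoffs 20, 40, 63, 50 → best response Tunnel.
Driver B against Bridge: payoffs 68, 46, 73, 78 → best response Backroad.
Driver B against Tunnel: payoffs 86, 57, 76, 94 → best response Backroad.
Driver B against Backroad: payoffs 42, 74, 48, 16 → best response Bridge.
Mutual best responses: (Bridge, Backroad); (Backroad, Bridge).

(Bridge, Backroad), (Backroad, Bridge)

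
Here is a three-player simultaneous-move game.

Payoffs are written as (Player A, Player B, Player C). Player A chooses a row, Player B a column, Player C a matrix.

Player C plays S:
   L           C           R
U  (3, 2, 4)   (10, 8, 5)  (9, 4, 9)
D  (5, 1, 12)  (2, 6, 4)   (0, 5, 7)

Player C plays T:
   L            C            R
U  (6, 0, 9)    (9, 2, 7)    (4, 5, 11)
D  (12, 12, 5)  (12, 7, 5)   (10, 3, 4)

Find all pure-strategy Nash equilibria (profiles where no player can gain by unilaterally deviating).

This game has no pure Nash equilibrium.

Player A against (L, S): payoffs 3, 5 → best response D.
Player A against (L, T): payoffs 6, 12 → best response D.
Player A against (C, S): payoffs 10, 2 → best response U.
Player A against (C, T): payoffs 9, 12 → best response D.
Player A against (R, S): payoffs 9, 0 → best response U.
Player A against (R, T): payoffs 4, 10 → best response D.
Player B against (U, S): payoffs 2, 8, 4 → best response C.
Player B against (U, T): payoffs 0, 2, 5 → best response R.
Player B against (D, S): payoffs 1, 6, 5 → best response C.
Player B against (D, T): payoffs 12, 7, 3 → best response L.
Player C against (U, L): payoffs 4, 9 → best response T.
Player C against (U, C): payoffs 5, 7 → best response T.
Player C against (U, R): payoffs 9, 11 → best response T.
Player C against (D, L): payoffs 12, 5 → best response S.
Player C against (D, C): payoffs 4, 5 → best response T.
Player C against (D, R): payoffs 7, 4 → best response S.
No profile is a mutual best response for all players.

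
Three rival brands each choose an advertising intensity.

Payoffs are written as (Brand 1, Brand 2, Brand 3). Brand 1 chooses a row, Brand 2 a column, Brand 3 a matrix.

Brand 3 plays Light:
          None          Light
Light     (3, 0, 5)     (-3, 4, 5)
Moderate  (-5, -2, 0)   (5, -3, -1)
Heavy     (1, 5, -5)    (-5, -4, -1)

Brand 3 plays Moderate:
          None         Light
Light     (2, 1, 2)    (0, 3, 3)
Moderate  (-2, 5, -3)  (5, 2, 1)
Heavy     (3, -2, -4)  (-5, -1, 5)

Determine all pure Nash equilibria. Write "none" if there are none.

For each strategy profile, look for a profitable unilateral deviation.
(Light, None, Light): Brand 2 can switch to Light (0 → 4). Not NE.
(Light, None, Moderate): Brand 1 can switch to Heavy (2 → 3). Not NE.
(Light, Light, Light): Brand 1 can switch to Moderate (-3 → 5). Not NE.
(Light, Light, Moderate): Brand 1 can switch to Moderate (0 → 5). Not NE.
(Moderate, None, Light): Brand 1 can switch to Light (-5 → 3). Not NE.
(Moderate, None, Moderate): Brand 1 can switch to Light (-2 → 2). Not NE.
(The remaining 6 profiles each have a profitable deviation by the same check.)

No pure-strategy Nash equilibrium.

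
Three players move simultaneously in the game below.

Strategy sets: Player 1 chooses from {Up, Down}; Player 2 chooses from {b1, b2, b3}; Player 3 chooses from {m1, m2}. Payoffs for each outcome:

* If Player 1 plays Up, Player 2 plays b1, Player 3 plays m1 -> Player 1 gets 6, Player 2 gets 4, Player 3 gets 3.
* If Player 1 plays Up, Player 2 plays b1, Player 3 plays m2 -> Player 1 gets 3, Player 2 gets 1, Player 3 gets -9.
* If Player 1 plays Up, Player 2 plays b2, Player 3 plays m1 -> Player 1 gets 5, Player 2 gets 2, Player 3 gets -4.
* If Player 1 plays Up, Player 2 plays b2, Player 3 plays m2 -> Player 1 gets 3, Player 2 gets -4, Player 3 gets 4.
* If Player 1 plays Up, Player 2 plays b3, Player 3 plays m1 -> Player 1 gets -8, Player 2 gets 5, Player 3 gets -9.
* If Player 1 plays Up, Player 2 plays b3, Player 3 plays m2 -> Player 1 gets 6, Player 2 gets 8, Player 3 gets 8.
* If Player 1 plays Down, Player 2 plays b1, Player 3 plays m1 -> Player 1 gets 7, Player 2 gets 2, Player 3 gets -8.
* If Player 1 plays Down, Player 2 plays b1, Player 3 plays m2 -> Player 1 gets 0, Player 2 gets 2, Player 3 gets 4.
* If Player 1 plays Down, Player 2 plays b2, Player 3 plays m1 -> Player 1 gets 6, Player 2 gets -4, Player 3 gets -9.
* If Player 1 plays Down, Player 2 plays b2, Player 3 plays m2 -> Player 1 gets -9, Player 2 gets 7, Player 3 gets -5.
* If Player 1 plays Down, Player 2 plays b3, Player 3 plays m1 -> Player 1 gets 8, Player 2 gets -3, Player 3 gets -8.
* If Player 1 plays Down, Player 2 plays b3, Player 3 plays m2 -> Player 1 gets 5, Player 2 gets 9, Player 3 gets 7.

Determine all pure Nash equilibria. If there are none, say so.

(Up, b3, m2)

For each strategy profile, look for a profitable unilateral deviation.
(Up, b1, m1): Player 1 can switch to Down (6 → 7). Not NE.
(Up, b1, m2): Player 2 can switch to b3 (1 → 8). Not NE.
(Up, b2, m1): Player 1 can switch to Down (5 → 6). Not NE.
(Up, b2, m2): Player 2 can switch to b1 (-4 → 1). Not NE.
(Up, b3, m1): Player 1 can switch to Down (-8 → 8). Not NE.
(Up, b3, m2): Player 1 gets 6, best alternative 5; Player 2 gets 8, best alternative 1; Player 3 gets 8, best alternative -9. No profitable deviation — NE.
(Down, b1, m1): Player 3 can switch to m2 (-8 → 4). Not NE.
(The remaining 5 profiles each have a profitable deviation by the same check.)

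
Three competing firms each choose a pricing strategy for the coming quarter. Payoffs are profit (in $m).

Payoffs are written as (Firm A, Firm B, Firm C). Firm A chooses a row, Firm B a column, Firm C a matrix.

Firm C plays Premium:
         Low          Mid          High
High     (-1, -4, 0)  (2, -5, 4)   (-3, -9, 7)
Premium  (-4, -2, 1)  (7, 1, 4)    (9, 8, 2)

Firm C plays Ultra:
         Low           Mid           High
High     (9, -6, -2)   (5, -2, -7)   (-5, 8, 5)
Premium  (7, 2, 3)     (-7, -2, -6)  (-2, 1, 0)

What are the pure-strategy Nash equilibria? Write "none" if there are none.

(High, Low, Premium); (Premium, High, Premium)

For each strategy profile, look for a profitable unilateral deviation.
(High, Low, Premium): Firm A gets -1, best alternative -4; Firm B gets -4, best alternative -5; Firm C gets 0, best alternative -2. No profitable deviation — NE.
(High, Low, Ultra): Firm B can switch to Mid (-6 → -2). Not NE.
(High, Mid, Premium): Firm A can switch to Premium (2 → 7). Not NE.
(High, Mid, Ultra): Firm B can switch to High (-2 → 8). Not NE.
(High, High, Premium): Firm A can switch to Premium (-3 → 9). Not NE.
(High, High, Ultra): Firm A can switch to Premium (-5 → -2). Not NE.
(Premium, Low, Premium): Firm A can switch to High (-4 → -1). Not NE.
(Premium, Low, Ultra): Firm A can switch to High (7 → 9). Not NE.
(Premium, Mid, Premium): Firm B can switch to High (1 → 8). Not NE.
(Premium, Mid, Ultra): Firm A can switch to High (-7 → 5). Not NE.
(Premium, High, Premium): Firm A gets 9, best alternative -3; Firm B gets 8, best alternative 1; Firm C gets 2, best alternative 0. No profitable deviation — NE.
(Premium, High, Ultra): Firm B can switch to Low (1 → 2). Not NE.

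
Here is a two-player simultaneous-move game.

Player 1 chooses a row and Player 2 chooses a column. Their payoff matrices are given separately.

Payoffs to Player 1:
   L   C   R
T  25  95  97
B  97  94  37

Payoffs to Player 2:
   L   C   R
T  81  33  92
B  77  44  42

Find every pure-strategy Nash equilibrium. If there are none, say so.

Player 1 against L: payoffs 25, 97 → best response B.
Player 1 against C: payoffs 95, 94 → best response T.
Player 1 against R: payoffs 97, 37 → best response T.
Player 2 against T: payoffs 81, 33, 92 → best response R.
Player 2 against B: payoffs 77, 44, 42 → best response L.
Mutual best responses: (T, R); (B, L).

(T, R), (B, L)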